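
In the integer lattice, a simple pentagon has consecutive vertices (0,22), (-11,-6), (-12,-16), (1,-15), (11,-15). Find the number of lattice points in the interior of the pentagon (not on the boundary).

Using the shoelace formula, 2A = |[0·(-6) − (-11)·22] + [(-11)·(-16) − (-12)·(-6)] + [(-12)·(-15) − 1·(-16)] + [1·(-15) − 11·(-15)] + [11·22 − 0·(-15)]| = 934, so the area is 467.
Along each edge there are gcd(|Δx|,|Δy|)+1 lattice points, so counting each shared vertex once the boundary has gcd(11,28) + gcd(1,10) + gcd(13,1) + gcd(10,0) + gcd(11,37) = 1+1+1+10+1 = 14.
By Pick's theorem A = I + B/2 − 1, so I = 467 − 14/2 + 1 = 461.

461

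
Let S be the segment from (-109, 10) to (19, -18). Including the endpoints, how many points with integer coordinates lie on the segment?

The number of lattice points on a segment between lattice points is gcd(|Δx|,|Δy|) + 1 = gcd(128,28) + 1 = 4 + 1 = 5.

5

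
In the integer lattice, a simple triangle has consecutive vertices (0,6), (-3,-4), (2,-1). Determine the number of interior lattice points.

By the shoelace formula, twice the signed area is |[0·(-4) − (-3)·6] + [(-3)·(-1) − 2·(-4)] + [2·6 − 0·(-1)]| = 41, so the area is 41/2.
Summing gcd(|Δx|,|Δy|) over the edges gives the boundary count: gcd(3,10) + gcd(5,3) + gcd(2,7) = 1+1+1 = 3.
Pick's theorem gives I = A − B/2 + 1 = 41/2 − 3/2 + 1 = 20.

20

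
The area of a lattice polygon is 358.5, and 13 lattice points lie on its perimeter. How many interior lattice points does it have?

Pick's theorem A = I + B/2 − 1 rearranges to I = A − B/2 + 1 = 358.5 − 13/2 + 1 = 353.

353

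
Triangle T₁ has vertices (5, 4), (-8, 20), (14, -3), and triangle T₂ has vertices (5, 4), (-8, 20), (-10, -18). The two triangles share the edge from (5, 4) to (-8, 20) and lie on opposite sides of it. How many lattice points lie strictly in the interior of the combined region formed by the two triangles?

The union is the simple quadrilateral with vertices (5, 4), (14, -3), (-8, 20), (-10, -18) in order.
The shoelace formula gives twice the area as |(5·(-3) − 14·4) + (14·20 − (-8)·(-3)) + ((-8)·(-18) − (-10)·20) + ((-10)·4 − 5·(-18))| = 579, so the area is 579/2.
Summing gcd(|Δx|,|Δy|) over the edges gives the boundary count: gcd(9,7) + gcd(22,23) + gcd(2,38) + gcd(15,22) = 1+1+2+1 = 5.
By Pick's theorem I = A − B/2 + 1 = 579/2 − 5/2 + 1 = 288.

288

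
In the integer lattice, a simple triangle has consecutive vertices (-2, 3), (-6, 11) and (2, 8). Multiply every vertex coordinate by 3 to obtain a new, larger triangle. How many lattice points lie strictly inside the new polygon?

By the shoelace formula, twice the signed area is |[(-2)·11 − (-6)·3] + [(-6)·8 − 2·11] + [2·3 − (-2)·8]| = 52, so the area is 26.
The number of boundary lattice points is Σ gcd(|Δx|,|Δy|) = gcd(4,8) + gcd(8,3) + gcd(4,5) = 4+1+1 = 6.
Scaling by 3 multiplies the area by 3² = 9 (so the new area is 234) and multiplies the boundary lattice-point count by 3, giving 18.
By Pick's theorem, the interior count of the dilated polygon is 234 − 18/2 + 1 = 226.

226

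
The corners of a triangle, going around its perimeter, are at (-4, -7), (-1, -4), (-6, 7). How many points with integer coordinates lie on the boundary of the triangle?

6

The number of boundary lattice points is Σ gcd(|Δx|,|Δy|) = gcd(3,3) + gcd(5,11) + gcd(2,14) = 3+1+2 = 6.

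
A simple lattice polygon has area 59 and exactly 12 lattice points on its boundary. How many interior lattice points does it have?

54

Pick's theorem A = I + B/2 − 1 rearranges to I = A − B/2 + 1 = 59 − 12/2 + 1 = 54.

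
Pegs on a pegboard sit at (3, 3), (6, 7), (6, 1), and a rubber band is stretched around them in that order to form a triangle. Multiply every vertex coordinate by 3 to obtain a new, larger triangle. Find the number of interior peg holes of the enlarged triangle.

Using the shoelace formula, 2A = |(3·7 − 6·3) + (6·1 − 6·7) + (6·3 − 3·1)| = 18, so the area is 9.
The number of boundary lattice points is Σ gcd(|Δx|,|Δy|) = gcd(3,4) + gcd(0,6) + gcd(3,2) = 1+6+1 = 8.
Scaling by 3 multiplies the area by 3² = 9 (so the new area is 81) and multiplies the boundary lattice-point count by 3, giving 24.
By Pick's theorem, the interior count of the dilated polygon is 81 − 24/2 + 1 = 70.

70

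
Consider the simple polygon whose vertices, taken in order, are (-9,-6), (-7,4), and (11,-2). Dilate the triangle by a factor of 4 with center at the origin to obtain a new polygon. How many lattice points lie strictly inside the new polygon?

1513

Using the shoelace formula, 2A = |((-9)·4 − (-7)·(-6)) + ((-7)·(-2) − 11·4) + (11·(-6) − (-9)·(-2))| = 192, so the area is 96.
Along each edge there are gcd(|Δx|,|Δy|)+1 lattice points, so counting each shared vertex once the boundary has gcd(2,10) + gcd(18,6) + gcd(20,4) = 2+6+4 = 12.
Scaling by 4 multiplies the area by 4² = 16 (so the new area is 1536) and multiplies the boundary lattice-point count by 4, giving 48.
By Pick's theorem, the interior count of the dilated polygon is 1536 − 48/2 + 1 = 1513.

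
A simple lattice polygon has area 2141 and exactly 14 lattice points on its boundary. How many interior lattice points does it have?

From Pick's theorem, I = A − B/2 + 1 = 2141 − 14/2 + 1 = 2135.

2135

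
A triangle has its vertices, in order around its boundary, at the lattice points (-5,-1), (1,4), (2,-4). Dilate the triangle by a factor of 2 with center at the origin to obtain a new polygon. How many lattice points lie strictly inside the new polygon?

The shoelace formula gives twice the area as |((-5)·4 − 1·(-1)) + (1·(-4) − 2·4) + (2·(-1) − (-5)·(-4))| = 53, so the area is 26.5.
Summing gcd(|Δx|,|Δy|) over the edges gives the boundary count: gcd(6,5) + gcd(1,8) + gcd(7,3) = 1+1+1 = 3.
Scaling by 2 multiplies the area by 2² = 4 (so the new area is 106) and multiplies the boundary lattice-point count by 2, giving 6.
By Pick's theorem, the interior count of the dilated polygon is 106 − 6/2 + 1 = 104.

104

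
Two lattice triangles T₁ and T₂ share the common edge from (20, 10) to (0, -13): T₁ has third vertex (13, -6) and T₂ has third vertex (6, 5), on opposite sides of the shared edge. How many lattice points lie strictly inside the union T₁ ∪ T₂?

187

The union is the simple quadrilateral with vertices (20, 10), (13, -6), (0, -13), (6, 5) in order.
By the shoelace formula, twice the signed area is |[20·(-6) − 13·10] + [13·(-13) − 0·(-6)] + [0·5 − 6·(-13)] + [6·10 − 20·5]| = 381, so the area is 190.5.
The number of boundary lattice points is Σ gcd(|Δx|,|Δy|) = gcd(7,16) + gcd(13,7) + gcd(6,18) + gcd(14,5) = 1+1+6+1 = 9.
By Pick's theorem I = A − B/2 + 1 = 190.5 − 9/2 + 1 = 187.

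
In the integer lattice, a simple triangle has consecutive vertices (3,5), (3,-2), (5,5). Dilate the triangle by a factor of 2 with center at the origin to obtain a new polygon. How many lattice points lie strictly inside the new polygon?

The shoelace formula gives twice the area as |(3·(-2) − 3·5) + (3·5 − 5·(-2)) + (5·5 − 3·5)| = 14, so the area is 7.
The number of boundary lattice points is Σ gcd(|Δx|,|Δy|) = gcd(0,7) + gcd(2,7) + gcd(2,0) = 7+1+2 = 10.
Scaling by 2 multiplies the area by 2² = 4 (so the new area is 28) and multiplies the boundary lattice-point count by 2, giving 20.
By Pick's theorem, the interior count of the dilated polygon is 28 − 20/2 + 1 = 19.

19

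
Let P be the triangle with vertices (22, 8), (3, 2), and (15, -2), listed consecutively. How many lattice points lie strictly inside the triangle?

The shoelace formula gives twice the area as |[22·2 − 3·8] + [3·(-2) − 15·2] + [15·8 − 22·(-2)]| = 148, so the area is 74.
The number of boundary lattice points is Σ gcd(|Δx|,|Δy|) = gcd(19,6) + gcd(12,4) + gcd(7,10) = 1+4+1 = 6.
By Pick's theorem A = I + B/2 − 1, so I = 74 − 6/2 + 1 = 72.

72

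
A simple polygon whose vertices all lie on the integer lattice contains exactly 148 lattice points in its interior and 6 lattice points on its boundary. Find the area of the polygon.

Pick's theorem states A = I + B/2 − 1, so A = 148 + 6/2 − 1 = 150.

150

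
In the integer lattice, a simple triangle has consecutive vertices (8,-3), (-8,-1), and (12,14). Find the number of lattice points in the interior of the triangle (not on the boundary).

The shoelace formula gives twice the area as |[8·(-1) − (-8)·(-3)] + [(-8)·14 − 12·(-1)] + [12·(-3) − 8·14]| = 280, so the area is 140.
The number of boundary lattice points is Σ gcd(|Δx|,|Δy|) = gcd(16,2) + gcd(20,15) + gcd(4,17) = 2+5+1 = 8.
By Pick's theorem A = I + B/2 − 1, so I = 140 − 8/2 + 1 = 137.

137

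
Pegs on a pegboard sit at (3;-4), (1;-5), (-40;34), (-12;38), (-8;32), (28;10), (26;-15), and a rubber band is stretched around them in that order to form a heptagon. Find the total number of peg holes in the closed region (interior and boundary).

1549

The shoelace formula gives twice the area as |(3·(-5) − 1·(-4)) + (1·34 − (-40)·(-5)) + ((-40)·38 − (-12)·34) + ((-12)·32 − (-8)·38) + ((-8)·10 − 28·32) + (28·(-15) − 26·10) + (26·(-4) − 3·(-15))| = 3084, so the area is 1542.
Summing gcd(|Δx|,|Δy|) over the edges gives the boundary count: gcd(2,1) + gcd(41,39) + gcd(28,4) + gcd(4,6) + gcd(36,22) + gcd(2,25) + gcd(23,11) = 1+1+4+2+2+1+1 = 12.
Pick's theorem gives I = A − B/2 + 1 = 1542 − 12/2 + 1 = 1537, so the closed region contains I + B = 1537 + 12 = 1549 lattice points.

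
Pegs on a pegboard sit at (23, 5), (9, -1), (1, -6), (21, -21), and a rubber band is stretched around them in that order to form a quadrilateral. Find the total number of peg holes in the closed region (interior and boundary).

The shoelace formula gives twice the area as |[23·(-1) − 9·5] + [9·(-6) − 1·(-1)] + [1·(-21) − 21·(-6)] + [21·5 − 23·(-21)]| = 572, so the area is 286.
Summing gcd(|Δx|,|Δy|) over the edges gives the boundary count: gcd(14,6) + gcd(8,5) + gcd(20,15) + gcd(2,26) = 2+1+5+2 = 10.
Pick's theorem gives I = A − B/2 + 1 = 286 − 10/2 + 1 = 282, so the closed region contains I + B = 282 + 10 = 292 lattice points.

292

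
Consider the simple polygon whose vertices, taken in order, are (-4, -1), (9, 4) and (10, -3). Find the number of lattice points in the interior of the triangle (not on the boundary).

47

The shoelace formula gives twice the area as |[(-4)·4 − 9·(-1)] + [9·(-3) − 10·4] + [10·(-1) − (-4)·(-3)]| = 96, so the area is 48.
Summing gcd(|Δx|,|Δy|) over the edges gives the boundary count: gcd(13,5) + gcd(1,7) + gcd(14,2) = 1+1+2 = 4.
Pick's theorem gives I = A − B/2 + 1 = 48 − 4/2 + 1 = 47.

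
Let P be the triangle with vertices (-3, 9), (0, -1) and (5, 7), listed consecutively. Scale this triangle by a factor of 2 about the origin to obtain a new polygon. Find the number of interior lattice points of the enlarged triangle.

By the shoelace formula, twice the signed area is |[(-3)·(-1) − 0·9] + [0·7 − 5·(-1)] + [5·9 − (-3)·7]| = 74, so the area is 37.
Along each edge there are gcd(|Δx|,|Δy|)+1 lattice points, so counting each shared vertex once the boundary has gcd(3,10) + gcd(5,8) + gcd(8,2) = 1+1+2 = 4.
Scaling by 2 multiplies the area by 2² = 4 (so the new area is 148) and multiplies the boundary lattice-point count by 2, giving 8.
By Pick's theorem, the interior count of the dilated polygon is 148 − 8/2 + 1 = 145.

145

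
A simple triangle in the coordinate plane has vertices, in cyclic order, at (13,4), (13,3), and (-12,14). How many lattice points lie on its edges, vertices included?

Summing gcd(|Δx|,|Δy|) over the edges gives the boundary count: gcd(0,1) + gcd(25,11) + gcd(25,10) = 1+1+5 = 7.

7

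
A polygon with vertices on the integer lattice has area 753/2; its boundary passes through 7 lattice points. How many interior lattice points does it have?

From Pick's theorem, I = A − B/2 + 1 = 753/2 − 7/2 + 1 = 374.

374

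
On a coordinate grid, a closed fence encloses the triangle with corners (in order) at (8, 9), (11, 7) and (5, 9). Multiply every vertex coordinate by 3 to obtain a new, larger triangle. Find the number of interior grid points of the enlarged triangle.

Using the shoelace formula, 2A = |[8·7 − 11·9] + [11·9 − 5·7] + [5·9 − 8·9]| = 6, so the area is 3.
Summing gcd(|Δx|,|Δy|) over the edges gives the boundary count: gcd(3,2) + gcd(6,2) + gcd(3,0) = 1+2+3 = 6.
Scaling by 3 multiplies the area by 3² = 9 (so the new area is 27) and multiplies the boundary lattice-point count by 3, giving 18.
By Pick's theorem, the interior count of the dilated polygon is 27 − 18/2 + 1 = 19.

19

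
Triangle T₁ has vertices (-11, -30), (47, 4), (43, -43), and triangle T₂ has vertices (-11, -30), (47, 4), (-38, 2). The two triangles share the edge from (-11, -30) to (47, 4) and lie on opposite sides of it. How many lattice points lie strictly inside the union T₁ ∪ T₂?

2681

The union is the simple quadrilateral with vertices (-11, -30), (43, -43), (47, 4), (-38, 2) in order.
By the shoelace formula, twice the signed area is |[(-11)·(-43) − 43·(-30)] + [43·4 − 47·(-43)] + [47·2 − (-38)·4] + [(-38)·(-30) − (-11)·2]| = 5364, so the area is 2682.
The number of boundary lattice points is Σ gcd(|Δx|,|Δy|) = gcd(54,13) + gcd(4,47) + gcd(85,2) + gcd(27,32) = 1+1+1+1 = 4.
By Pick's theorem I = A − B/2 + 1 = 2682 − 4/2 + 1 = 2681.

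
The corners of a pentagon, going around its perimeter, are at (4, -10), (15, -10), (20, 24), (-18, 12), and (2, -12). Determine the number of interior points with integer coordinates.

772

Using the shoelace formula, 2A = |[4·(-10) − 15·(-10)] + [15·24 − 20·(-10)] + [20·12 − (-18)·24] + [(-18)·(-12) − 2·12] + [2·(-10) − 4·(-12)]| = 1562, so the area is 781.
The number of boundary lattice points is Σ gcd(|Δx|,|Δy|) = gcd(11,0) + gcd(5,34) + gcd(38,12) + gcd(20,24) + gcd(2,2) = 11+1+2+4+2 = 20.
Pick's theorem gives I = A − B/2 + 1 = 781 − 20/2 + 1 = 772.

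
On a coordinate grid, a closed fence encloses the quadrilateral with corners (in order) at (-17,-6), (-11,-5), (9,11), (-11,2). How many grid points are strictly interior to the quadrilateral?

88

Using the shoelace formula, 2A = |[(-17)·(-5) − (-11)·(-6)] + [(-11)·11 − 9·(-5)] + [9·2 − (-11)·11] + [(-11)·(-6) − (-17)·2]| = 182, so the area is 91.
Along each edge there are gcd(|Δx|,|Δy|)+1 lattice points, so counting each shared vertex once the boundary has gcd(6,1) + gcd(20,16) + gcd(20,9) + gcd(6,8) = 1+4+1+2 = 8.
Pick's theorem gives I = A − B/2 + 1 = 91 − 8/2 + 1 = 88.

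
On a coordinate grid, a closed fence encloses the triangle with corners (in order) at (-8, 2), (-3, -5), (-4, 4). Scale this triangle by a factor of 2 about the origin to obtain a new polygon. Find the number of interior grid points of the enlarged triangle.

By the shoelace formula, twice the signed area is |((-8)·(-5) − (-3)·2) + ((-3)·4 − (-4)·(-5)) + ((-4)·2 − (-8)·4)| = 38, so the area is 19.
Along each edge there are gcd(|Δx|,|Δy|)+1 lattice points, so counting each shared vertex once the boundary has gcd(5,7) + gcd(1,9) + gcd(4,2) = 1+1+2 = 4.
Scaling by 2 multiplies the area by 2² = 4 (so the new area is 76) and multiplies the boundary lattice-point count by 2, giving 8.
By Pick's theorem, the interior count of the dilated polygon is 76 − 8/2 + 1 = 73.

73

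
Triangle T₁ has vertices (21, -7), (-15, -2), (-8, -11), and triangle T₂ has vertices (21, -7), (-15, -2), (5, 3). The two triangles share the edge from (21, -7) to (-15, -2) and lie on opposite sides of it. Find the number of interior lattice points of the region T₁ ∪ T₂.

The union is the simple quadrilateral with vertices (21, -7), (-8, -11), (-15, -2), (5, 3) in order.
Using the shoelace formula, 2A = |[21·(-11) − (-8)·(-7)] + [(-8)·(-2) − (-15)·(-11)] + [(-15)·3 − 5·(-2)] + [5·(-7) − 21·3]| = 569, so the area is 284.5.
Along each edge there are gcd(|Δx|,|Δy|)+1 lattice points, so counting each shared vertex once the boundary has gcd(29,4) + gcd(7,9) + gcd(20,5) + gcd(16,10) = 1+1+5+2 = 9.
By Pick's theorem I = A − B/2 + 1 = 284.5 − 9/2 + 1 = 281.

281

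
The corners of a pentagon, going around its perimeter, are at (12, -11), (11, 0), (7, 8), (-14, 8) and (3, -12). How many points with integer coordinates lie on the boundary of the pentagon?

Along each edge there are gcd(|Δx|,|Δy|)+1 lattice points, so counting each shared vertex once the boundary has gcd(1,11) + gcd(4,8) + gcd(21,0) + gcd(17,20) + gcd(9,1) = 1+4+21+1+1 = 28.

28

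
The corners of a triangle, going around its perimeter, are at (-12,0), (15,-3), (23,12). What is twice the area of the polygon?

Using the shoelace formula, 2A = |((-12)·(-3) − 15·0) + (15·12 − 23·(-3)) + (23·0 − (-12)·12)| = 429, so the area is 429/2.

429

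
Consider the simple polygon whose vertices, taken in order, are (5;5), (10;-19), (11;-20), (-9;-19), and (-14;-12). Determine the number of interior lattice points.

345

By the shoelace formula, twice the signed area is |(5·(-19) − 10·5) + (10·(-20) − 11·(-19)) + (11·(-19) − (-9)·(-20)) + ((-9)·(-12) − (-14)·(-19)) + ((-14)·5 − 5·(-12))| = 693, so the area is 693/2.
Along each edge there are gcd(|Δx|,|Δy|)+1 lattice points, so counting each shared vertex once the boundary has gcd(5,24) + gcd(1,1) + gcd(20,1) + gcd(5,7) + gcd(19,17) = 1+1+1+1+1 = 5.
Pick's theorem gives I = A − B/2 + 1 = 693/2 − 5/2 + 1 = 345.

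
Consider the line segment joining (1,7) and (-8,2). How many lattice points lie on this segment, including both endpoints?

The number of lattice points on a segment between lattice points is gcd(|Δx|,|Δy|) + 1 = gcd(9,5) + 1 = 1 + 1 = 2.

2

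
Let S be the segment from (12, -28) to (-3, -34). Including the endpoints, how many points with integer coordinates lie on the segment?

4

The number of lattice points on a segment between lattice points is gcd(|Δx|,|Δy|) + 1 = gcd(15,6) + 1 = 3 + 1 = 4.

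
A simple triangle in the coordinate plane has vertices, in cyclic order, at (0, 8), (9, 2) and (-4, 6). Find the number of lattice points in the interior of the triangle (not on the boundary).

19

The shoelace formula gives twice the area as |[0·2 − 9·8] + [9·6 − (-4)·2] + [(-4)·8 − 0·6]| = 42, so the area is 21.
The number of boundary lattice points is Σ gcd(|Δx|,|Δy|) = gcd(9,6) + gcd(13,4) + gcd(4,2) = 3+1+2 = 6.
Pick's theorem gives I = A − B/2 + 1 = 21 − 6/2 + 1 = 19.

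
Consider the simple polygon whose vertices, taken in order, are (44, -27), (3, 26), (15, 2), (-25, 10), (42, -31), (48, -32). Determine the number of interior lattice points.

815

Using the shoelace formula, 2A = |[44·26 − 3·(-27)] + [3·2 − 15·26] + [15·10 − (-25)·2] + [(-25)·(-31) − 42·10] + [42·(-32) − 48·(-31)] + [48·(-27) − 44·(-32)]| = 1652, so the area is 826.
Summing gcd(|Δx|,|Δy|) over the edges gives the boundary count: gcd(41,53) + gcd(12,24) + gcd(40,8) + gcd(67,41) + gcd(6,1) + gcd(4,5) = 1+12+8+1+1+1 = 24.
Pick's theorem gives I = A − B/2 + 1 = 826 − 24/2 + 1 = 815.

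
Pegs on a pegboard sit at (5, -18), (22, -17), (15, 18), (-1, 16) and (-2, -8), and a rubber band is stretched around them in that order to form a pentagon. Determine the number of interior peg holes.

The shoelace formula gives twice the area as |[5·(-17) − 22·(-18)] + [22·18 − 15·(-17)] + [15·16 − (-1)·18] + [(-1)·(-8) − (-2)·16] + [(-2)·(-18) − 5·(-8)]| = 1336, so the area is 668.
The number of boundary lattice points is Σ gcd(|Δx|,|Δy|) = gcd(17,1) + gcd(7,35) + gcd(16,2) + gcd(1,24) + gcd(7,10) = 1+7+2+1+1 = 12.
Pick's theorem gives I = A − B/2 + 1 = 668 − 12/2 + 1 = 663.

663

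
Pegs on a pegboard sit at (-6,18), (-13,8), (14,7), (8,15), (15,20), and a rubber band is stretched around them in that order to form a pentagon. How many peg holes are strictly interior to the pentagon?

229

Using the shoelace formula, 2A = |[(-6)·8 − (-13)·18] + [(-13)·7 − 14·8] + [14·15 − 8·7] + [8·20 − 15·15] + [15·18 − (-6)·20]| = 462, so the area is 231.
Along each edge there are gcd(|Δx|,|Δy|)+1 lattice points, so counting each shared vertex once the boundary has gcd(7,10) + gcd(27,1) + gcd(6,8) + gcd(7,5) + gcd(21,2) = 1+1+2+1+1 = 6.
By Pick's theorem A = I + B/2 − 1, so I = 231 − 6/2 + 1 = 229.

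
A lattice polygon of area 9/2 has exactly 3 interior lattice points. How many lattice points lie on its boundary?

Pick's theorem gives A = I + B/2 − 1, so B = 2(A − I + 1) = 2(9/2 − 3 + 1) = 5.

5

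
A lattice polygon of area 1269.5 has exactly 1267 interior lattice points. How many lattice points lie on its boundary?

7

Pick's theorem gives A = I + B/2 − 1, so B = 2(A − I + 1) = 2(1269.5 − 1267 + 1) = 7.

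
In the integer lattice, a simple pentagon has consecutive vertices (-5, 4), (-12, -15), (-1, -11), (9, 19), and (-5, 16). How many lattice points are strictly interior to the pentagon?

298

Using the shoelace formula, 2A = |((-5)·(-15) − (-12)·4) + ((-12)·(-11) − (-1)·(-15)) + ((-1)·19 − 9·(-11)) + (9·16 − (-5)·19) + ((-5)·4 − (-5)·16)| = 619, so the area is 309.5.
Along each edge there are gcd(|Δx|,|Δy|)+1 lattice points, so counting each shared vertex once the boundary has gcd(7,19) + gcd(11,4) + gcd(10,30) + gcd(14,3) + gcd(0,12) = 1+1+10+1+12 = 25.
By Pick's theorem A = I + B/2 − 1, so I = 309.5 − 25/2 + 1 = 298.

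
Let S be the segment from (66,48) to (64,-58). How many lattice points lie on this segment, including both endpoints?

The number of lattice points on a segment between lattice points is gcd(|Δx|,|Δy|) + 1 = gcd(2,106) + 1 = 2 + 1 = 3.

3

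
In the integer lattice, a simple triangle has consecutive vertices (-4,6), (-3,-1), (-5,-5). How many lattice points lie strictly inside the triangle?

The shoelace formula gives twice the area as |[(-4)·(-1) − (-3)·6] + [(-3)·(-5) − (-5)·(-1)] + [(-5)·6 − (-4)·(-5)]| = 18, so the area is 9.
Along each edge there are gcd(|Δx|,|Δy|)+1 lattice points, so counting each shared vertex once the boundary has gcd(1,7) + gcd(2,4) + gcd(1,11) = 1+2+1 = 4.
By Pick's theorem A = I + B/2 − 1, so I = 9 − 4/2 + 1 = 8.

8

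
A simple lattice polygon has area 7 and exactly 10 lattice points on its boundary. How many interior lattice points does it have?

From Pick's theorem, I = A − B/2 + 1 = 7 − 10/2 + 1 = 3.

3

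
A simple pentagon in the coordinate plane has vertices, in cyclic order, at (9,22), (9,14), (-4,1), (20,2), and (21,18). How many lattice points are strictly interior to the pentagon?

279

Using the shoelace formula, 2A = |(9·14 − 9·22) + (9·1 − (-4)·14) + ((-4)·2 − 20·1) + (20·18 − 21·2) + (21·22 − 9·18)| = 583, so the area is 291.5.
Along each edge there are gcd(|Δx|,|Δy|)+1 lattice points, so counting each shared vertex once the boundary has gcd(0,8) + gcd(13,13) + gcd(24,1) + gcd(1,16) + gcd(12,4) = 8+13+1+1+4 = 27.
By Pick's theorem A = I + B/2 − 1, so I = 291.5 − 27/2 + 1 = 279.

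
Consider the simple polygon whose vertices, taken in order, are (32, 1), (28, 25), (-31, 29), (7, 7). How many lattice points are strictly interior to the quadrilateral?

858

By the shoelace formula, twice the signed area is |[32·25 − 28·1] + [28·29 − (-31)·25] + [(-31)·7 − 7·29] + [7·1 − 32·7]| = 1722, so the area is 861.
The number of boundary lattice points is Σ gcd(|Δx|,|Δy|) = gcd(4,24) + gcd(59,4) + gcd(38,22) + gcd(25,6) = 4+1+2+1 = 8.
By Pick's theorem A = I + B/2 − 1, so I = 861 − 8/2 + 1 = 858.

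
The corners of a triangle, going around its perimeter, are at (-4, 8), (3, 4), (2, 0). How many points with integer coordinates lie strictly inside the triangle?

Using the shoelace formula, 2A = |[(-4)·4 − 3·8] + [3·0 − 2·4] + [2·8 − (-4)·0]| = 32, so the area is 16.
Along each edge there are gcd(|Δx|,|Δy|)+1 lattice points, so counting each shared vertex once the boundary has gcd(7,4) + gcd(1,4) + gcd(6,8) = 1+1+2 = 4.
By Pick's theorem A = I + B/2 − 1, so I = 16 − 4/2 + 1 = 15.

15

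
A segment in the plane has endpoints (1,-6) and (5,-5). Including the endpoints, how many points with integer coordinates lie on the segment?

2

The number of lattice points on a segment between lattice points is gcd(|Δx|,|Δy|) + 1 = gcd(4,1) + 1 = 1 + 1 = 2.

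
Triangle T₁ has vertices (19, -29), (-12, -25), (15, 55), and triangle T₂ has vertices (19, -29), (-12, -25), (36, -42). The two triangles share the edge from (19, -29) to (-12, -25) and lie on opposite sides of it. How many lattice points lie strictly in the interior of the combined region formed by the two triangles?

1459

The union is the simple quadrilateral with vertices (19, -29), (15, 55), (-12, -25), (36, -42) in order.
Using the shoelace formula, 2A = |(19·55 − 15·(-29)) + (15·(-25) − (-12)·55) + ((-12)·(-42) − 36·(-25)) + (36·(-29) − 19·(-42))| = 2923, so the area is 2923/2.
The number of boundary lattice points is Σ gcd(|Δx|,|Δy|) = gcd(4,84) + gcd(27,80) + gcd(48,17) + gcd(17,13) = 4+1+1+1 = 7.
By Pick's theorem I = A − B/2 + 1 = 2923/2 − 7/2 + 1 = 1459.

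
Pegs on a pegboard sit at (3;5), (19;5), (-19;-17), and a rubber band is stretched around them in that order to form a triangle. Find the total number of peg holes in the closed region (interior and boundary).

197

The shoelace formula gives twice the area as |[3·5 − 19·5] + [19·(-17) − (-19)·5] + [(-19)·5 − 3·(-17)]| = 352, so the area is 176.
Along each edge there are gcd(|Δx|,|Δy|)+1 lattice points, so counting each shared vertex once the boundary has gcd(16,0) + gcd(38,22) + gcd(22,22) = 16+2+22 = 40.
Pick's theorem gives I = A − B/2 + 1 = 176 − 40/2 + 1 = 157, so the closed region contains I + B = 157 + 40 = 197 lattice points.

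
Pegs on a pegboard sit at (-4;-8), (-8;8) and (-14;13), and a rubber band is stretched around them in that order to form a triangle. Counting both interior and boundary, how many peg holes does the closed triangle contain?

By the shoelace formula, twice the signed area is |((-4)·8 − (-8)·(-8)) + ((-8)·13 − (-14)·8) + ((-14)·(-8) − (-4)·13)| = 76, so the area is 38.
Summing gcd(|Δx|,|Δy|) over the edges gives the boundary count: gcd(4,16) + gcd(6,5) + gcd(10,21) = 4+1+1 = 6.
Pick's theorem gives I = A − B/2 + 1 = 38 − 6/2 + 1 = 36, so the closed region contains I + B = 36 + 6 = 42 lattice points.

42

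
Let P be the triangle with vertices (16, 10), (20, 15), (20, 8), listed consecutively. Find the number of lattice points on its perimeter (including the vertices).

10

The number of boundary lattice points is Σ gcd(|Δx|,|Δy|) = gcd(4,5) + gcd(0,7) + gcd(4,2) = 1+7+2 = 10.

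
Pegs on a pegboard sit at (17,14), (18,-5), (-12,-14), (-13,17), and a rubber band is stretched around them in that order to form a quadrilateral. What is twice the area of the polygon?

By the shoelace formula, twice the signed area is |[17·(-5) − 18·14] + [18·(-14) − (-12)·(-5)] + [(-12)·17 − (-13)·(-14)] + [(-13)·14 − 17·17]| = 1506, so the area is 753.

1506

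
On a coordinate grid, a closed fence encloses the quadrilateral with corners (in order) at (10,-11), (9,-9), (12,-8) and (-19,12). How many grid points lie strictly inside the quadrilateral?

The shoelace formula gives twice the area as |(10·(-9) − 9·(-11)) + (9·(-8) − 12·(-9)) + (12·12 − (-19)·(-8)) + ((-19)·(-11) − 10·12)| = 126, so the area is 63.
Summing gcd(|Δx|,|Δy|) over the edges gives the boundary count: gcd(1,2) + gcd(3,1) + gcd(31,20) + gcd(29,23) = 1+1+1+1 = 4.
Pick's theorem gives I = A − B/2 + 1 = 63 − 4/2 + 1 = 62.

62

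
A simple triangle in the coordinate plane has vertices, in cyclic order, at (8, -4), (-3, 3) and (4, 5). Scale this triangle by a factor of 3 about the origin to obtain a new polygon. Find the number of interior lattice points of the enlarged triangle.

316

The shoelace formula gives twice the area as |[8·3 − (-3)·(-4)] + [(-3)·5 − 4·3] + [4·(-4) − 8·5]| = 71, so the area is 71/2.
Along each edge there are gcd(|Δx|,|Δy|)+1 lattice points, so counting each shared vertex once the boundary has gcd(11,7) + gcd(7,2) + gcd(4,9) = 1+1+1 = 3.
Scaling by 3 multiplies the area by 3² = 9 (so the new area is 639/2) and multiplies the boundary lattice-point count by 3, giving 9.
By Pick's theorem, the interior count of the dilated polygon is 639/2 − 9/2 + 1 = 316.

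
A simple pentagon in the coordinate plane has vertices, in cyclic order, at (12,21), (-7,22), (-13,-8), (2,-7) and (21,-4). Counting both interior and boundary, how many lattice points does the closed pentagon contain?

By the shoelace formula, twice the signed area is |[12·22 − (-7)·21] + [(-7)·(-8) − (-13)·22] + [(-13)·(-7) − 2·(-8)] + [2·(-4) − 21·(-7)] + [21·21 − 12·(-4)]| = 1488, so the area is 744.
The number of boundary lattice points is Σ gcd(|Δx|,|Δy|) = gcd(19,1) + gcd(6,30) + gcd(15,1) + gcd(19,3) + gcd(9,25) = 1+6+1+1+1 = 10.
Pick's theorem gives I = A − B/2 + 1 = 744 − 10/2 + 1 = 740, so the closed region contains I + B = 740 + 10 = 750 lattice points.

750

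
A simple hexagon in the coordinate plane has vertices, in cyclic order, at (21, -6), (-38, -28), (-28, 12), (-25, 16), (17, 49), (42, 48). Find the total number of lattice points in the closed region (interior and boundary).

The shoelace formula gives twice the area as |(21·(-28) − (-38)·(-6)) + ((-38)·12 − (-28)·(-28)) + ((-28)·16 − (-25)·12) + ((-25)·49 − 17·16) + (17·48 − 42·49) + (42·(-6) − 21·48)| = 6203, so the area is 3101.5.
Along each edge there are gcd(|Δx|,|Δy|)+1 lattice points, so counting each shared vertex once the boundary has gcd(59,22) + gcd(10,40) + gcd(3,4) + gcd(42,33) + gcd(25,1) + gcd(21,54) = 1+10+1+3+1+3 = 19.
Pick's theorem gives I = A − B/2 + 1 = 3101.5 − 19/2 + 1 = 3093, so the closed region contains I + B = 3093 + 19 = 3112 lattice points.

3112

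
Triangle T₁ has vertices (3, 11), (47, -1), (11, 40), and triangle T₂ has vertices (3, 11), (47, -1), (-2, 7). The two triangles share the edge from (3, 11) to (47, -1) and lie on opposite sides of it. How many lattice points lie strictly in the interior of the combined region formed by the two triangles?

803

The union is the simple quadrilateral with vertices (3, 11), (11, 40), (47, -1), (-2, 7) in order.
By the shoelace formula, twice the signed area is |(3·40 − 11·11) + (11·(-1) − 47·40) + (47·7 − (-2)·(-1)) + ((-2)·11 − 3·7)| = 1608, so the area is 804.
Summing gcd(|Δx|,|Δy|) over the edges gives the boundary count: gcd(8,29) + gcd(36,41) + gcd(49,8) + gcd(5,4) = 1+1+1+1 = 4.
By Pick's theorem I = A − B/2 + 1 = 804 − 4/2 + 1 = 803.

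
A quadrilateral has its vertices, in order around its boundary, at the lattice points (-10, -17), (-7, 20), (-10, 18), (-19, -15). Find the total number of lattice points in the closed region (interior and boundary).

Using the shoelace formula, 2A = |[(-10)·20 − (-7)·(-17)] + [(-7)·18 − (-10)·20] + [(-10)·(-15) − (-19)·18] + [(-19)·(-17) − (-10)·(-15)]| = 420, so the area is 210.
Summing gcd(|Δx|,|Δy|) over the edges gives the boundary count: gcd(3,37) + gcd(3,2) + gcd(9,33) + gcd(9,2) = 1+1+3+1 = 6.
Pick's theorem gives I = A − B/2 + 1 = 210 − 6/2 + 1 = 208, so the closed region contains I + B = 208 + 6 = 214 lattice points.

214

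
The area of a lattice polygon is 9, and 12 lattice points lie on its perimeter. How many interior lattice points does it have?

4

From Pick's theorem, I = A − B/2 + 1 = 9 − 12/2 + 1 = 4.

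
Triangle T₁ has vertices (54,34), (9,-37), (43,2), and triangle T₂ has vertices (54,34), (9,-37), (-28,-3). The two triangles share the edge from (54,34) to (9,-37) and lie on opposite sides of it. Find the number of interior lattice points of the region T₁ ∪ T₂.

The union is the simple quadrilateral with vertices (54,34), (43,2), (9,-37), (-28,-3) in order.
Using the shoelace formula, 2A = |[54·2 − 43·34] + [43·(-37) − 9·2] + [9·(-3) − (-28)·(-37)] + [(-28)·34 − 54·(-3)]| = 4816, so the area is 2408.
The number of boundary lattice points is Σ gcd(|Δx|,|Δy|) = gcd(11,32) + gcd(34,39) + gcd(37,34) + gcd(82,37) = 1+1+1+1 = 4.
By Pick's theorem I = A − B/2 + 1 = 2408 − 4/2 + 1 = 2407.

2407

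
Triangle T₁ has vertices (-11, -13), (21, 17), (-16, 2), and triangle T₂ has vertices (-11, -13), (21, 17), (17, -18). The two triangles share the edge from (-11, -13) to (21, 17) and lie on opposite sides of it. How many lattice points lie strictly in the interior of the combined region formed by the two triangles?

812

The union is the simple quadrilateral with vertices (-11, -13), (-16, 2), (21, 17), (17, -18) in order.
By the shoelace formula, twice the signed area is |((-11)·2 − (-16)·(-13)) + ((-16)·17 − 21·2) + (21·(-18) − 17·17) + (17·(-13) − (-11)·(-18))| = 1630, so the area is 815.
Along each edge there are gcd(|Δx|,|Δy|)+1 lattice points, so counting each shared vertex once the boundary has gcd(5,15) + gcd(37,15) + gcd(4,35) + gcd(28,5) = 5+1+1+1 = 8.
By Pick's theorem I = A − B/2 + 1 = 815 − 8/2 + 1 = 812.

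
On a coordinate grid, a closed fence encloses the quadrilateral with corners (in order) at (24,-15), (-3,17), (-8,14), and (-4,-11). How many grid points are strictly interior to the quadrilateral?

Using the shoelace formula, 2A = |[24·17 − (-3)·(-15)] + [(-3)·14 − (-8)·17] + [(-8)·(-11) − (-4)·14] + [(-4)·(-15) − 24·(-11)]| = 925, so the area is 925/2.
Summing gcd(|Δx|,|Δy|) over the edges gives the boundary count: gcd(27,32) + gcd(5,3) + gcd(4,25) + gcd(28,4) = 1+1+1+4 = 7.
Pick's theorem gives I = A − B/2 + 1 = 925/2 − 7/2 + 1 = 460.

460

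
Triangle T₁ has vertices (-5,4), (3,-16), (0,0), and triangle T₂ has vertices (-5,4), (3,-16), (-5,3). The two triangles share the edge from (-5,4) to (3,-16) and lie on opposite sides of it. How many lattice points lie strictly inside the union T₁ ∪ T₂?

37

The union is the simple quadrilateral with vertices (-5,4), (0,0), (3,-16), (-5,3) in order.
The shoelace formula gives twice the area as |((-5)·0 − 0·4) + (0·(-16) − 3·0) + (3·3 − (-5)·(-16)) + ((-5)·4 − (-5)·3)| = 76, so the area is 38.
Along each edge there are gcd(|Δx|,|Δy|)+1 lattice points, so counting each shared vertex once the boundary has gcd(5,4) + gcd(3,16) + gcd(8,19) + gcd(0,1) = 1+1+1+1 = 4.
By Pick's theorem I = A − B/2 + 1 = 38 − 4/2 + 1 = 37.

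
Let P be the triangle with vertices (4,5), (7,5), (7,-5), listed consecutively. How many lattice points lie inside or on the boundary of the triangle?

23

By the shoelace formula, twice the signed area is |(4·5 − 7·5) + (7·(-5) − 7·5) + (7·5 − 4·(-5))| = 30, so the area is 15.
Summing gcd(|Δx|,|Δy|) over the edges gives the boundary count: gcd(3,0) + gcd(0,10) + gcd(3,10) = 3+10+1 = 14.
Pick's theorem gives I = A − B/2 + 1 = 15 − 14/2 + 1 = 9, so the closed region contains I + B = 9 + 14 = 23 lattice points.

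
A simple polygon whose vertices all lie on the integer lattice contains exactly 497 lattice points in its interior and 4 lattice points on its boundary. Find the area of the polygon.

498

By Pick's theorem, A = I + B/2 − 1 = 497 + 4/2 − 1 = 498.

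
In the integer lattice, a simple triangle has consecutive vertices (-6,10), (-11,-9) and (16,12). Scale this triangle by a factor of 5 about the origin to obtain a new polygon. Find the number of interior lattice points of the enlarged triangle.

The shoelace formula gives twice the area as |((-6)·(-9) − (-11)·10) + ((-11)·12 − 16·(-9)) + (16·10 − (-6)·12)| = 408, so the area is 204.
Along each edge there are gcd(|Δx|,|Δy|)+1 lattice points, so counting each shared vertex once the boundary has gcd(5,19) + gcd(27,21) + gcd(22,2) = 1+3+2 = 6.
Scaling by 5 multiplies the area by 5² = 25 (so the new area is 5100) and multiplies the boundary lattice-point count by 5, giving 30.
By Pick's theorem, the interior count of the dilated polygon is 5100 − 30/2 + 1 = 5086.

5086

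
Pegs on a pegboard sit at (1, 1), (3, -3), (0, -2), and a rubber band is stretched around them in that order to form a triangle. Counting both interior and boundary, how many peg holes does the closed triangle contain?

8

By the shoelace formula, twice the signed area is |(1·(-3) − 3·1) + (3·(-2) − 0·(-3)) + (0·1 − 1·(-2))| = 10, so the area is 5.
Summing gcd(|Δx|,|Δy|) over the edges gives the boundary count: gcd(2,4) + gcd(3,1) + gcd(1,3) = 2+1+1 = 4.
Pick's theorem gives I = A − B/2 + 1 = 5 − 4/2 + 1 = 4, so the closed region contains I + B = 4 + 4 = 8 lattice points.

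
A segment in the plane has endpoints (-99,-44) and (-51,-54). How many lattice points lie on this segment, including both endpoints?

3

The number of lattice points on a segment between lattice points is gcd(|Δx|,|Δy|) + 1 = gcd(48,10) + 1 = 2 + 1 = 3.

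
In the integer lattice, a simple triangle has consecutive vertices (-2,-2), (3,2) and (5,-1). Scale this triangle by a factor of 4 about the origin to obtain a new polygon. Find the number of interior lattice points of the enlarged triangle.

179

The shoelace formula gives twice the area as |[(-2)·2 − 3·(-2)] + [3·(-1) − 5·2] + [5·(-2) − (-2)·(-1)]| = 23, so the area is 11.5.
Summing gcd(|Δx|,|Δy|) over the edges gives the boundary count: gcd(5,4) + gcd(2,3) + gcd(7,1) = 1+1+1 = 3.
Scaling by 4 multiplies the area by 4² = 16 (so the new area is 184) and multiplies the boundary lattice-point count by 4, giving 12.
By Pick's theorem, the interior count of the dilated polygon is 184 − 12/2 + 1 = 179.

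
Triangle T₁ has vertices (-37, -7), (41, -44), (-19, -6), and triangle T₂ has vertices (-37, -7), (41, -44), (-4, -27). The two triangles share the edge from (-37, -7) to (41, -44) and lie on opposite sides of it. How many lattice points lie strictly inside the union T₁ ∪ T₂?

540

The union is the simple quadrilateral with vertices (-37, -7), (-19, -6), (41, -44), (-4, -27) in order.
By the shoelace formula, twice the signed area is |[(-37)·(-6) − (-19)·(-7)] + [(-19)·(-44) − 41·(-6)] + [41·(-27) − (-4)·(-44)] + [(-4)·(-7) − (-37)·(-27)]| = 1083, so the area is 1083/2.
Along each edge there are gcd(|Δx|,|Δy|)+1 lattice points, so counting each shared vertex once the boundary has gcd(18,1) + gcd(60,38) + gcd(45,17) + gcd(33,20) = 1+2+1+1 = 5.
By Pick's theorem I = A − B/2 + 1 = 1083/2 − 5/2 + 1 = 540.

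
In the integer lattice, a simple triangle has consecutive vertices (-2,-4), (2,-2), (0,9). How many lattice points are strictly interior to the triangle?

23

By the shoelace formula, twice the signed area is |[(-2)·(-2) − 2·(-4)] + [2·9 − 0·(-2)] + [0·(-4) − (-2)·9]| = 48, so the area is 24.
The number of boundary lattice points is Σ gcd(|Δx|,|Δy|) = gcd(4,2) + gcd(2,11) + gcd(2,13) = 2+1+1 = 4.
Pick's theorem gives I = A − B/2 + 1 = 24 − 4/2 + 1 = 23.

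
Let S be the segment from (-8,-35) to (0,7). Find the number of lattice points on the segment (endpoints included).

3

The number of lattice points on a segment between lattice points is gcd(|Δx|,|Δy|) + 1 = gcd(8,42) + 1 = 2 + 1 = 3.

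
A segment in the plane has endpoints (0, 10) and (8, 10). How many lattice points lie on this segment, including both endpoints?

9

The number of lattice points on a segment between lattice points is gcd(|Δx|,|Δy|) + 1 = gcd(8,0) + 1 = 8 + 1 = 9.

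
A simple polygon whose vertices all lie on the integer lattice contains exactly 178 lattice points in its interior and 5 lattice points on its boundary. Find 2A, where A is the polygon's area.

359

By Pick's theorem, A = I + B/2 − 1 = 178 + 5/2 − 1 = 359/2.
Hence 2A = 359.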